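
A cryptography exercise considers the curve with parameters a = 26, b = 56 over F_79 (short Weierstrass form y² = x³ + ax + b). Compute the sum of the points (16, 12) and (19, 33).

(14, 2)

(16, 12) + (19, 33). λ = (33 - 12)/(19 - 16) ≡ 21/3 mod 79. 3⁻¹ ≡ 53 (mod 79) since 3·53 = 159 ≡ 1, so λ ≡ 7.
  x = λ² - 16 - 19 = 49 - 35 ≡ 14; y = λ·(16 - 14) - 12 ≡ 2. → (14, 2)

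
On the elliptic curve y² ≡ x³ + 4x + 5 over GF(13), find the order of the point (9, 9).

5

2P: tangent at (9, 9): λ = (3·9² + 4)/(2·9) ≡ 0/5. 5⁻¹ ≡ 8 (mod 13) since 5·8 = 40 ≡ 1, so λ ≡ 0·8 ≡ 0.
  x = λ² - 9 - 9 = 0 - 18 ≡ 8; y = λ·(9 - 8) - 9 ≡ 4. → (8, 4)
3P: (8, 4) + (9, 9). λ = (9 - 4)/(9 - 8) ≡ 5/1 mod 13. 1⁻¹ ≡ 1 (mod 13) since 1·1 = 1 ≡ 1, so λ ≡ 5.
  x = λ² - 8 - 9 = 25 - 17 ≡ 8; y = λ·(8 - 8) - 4 ≡ 9. → (8, 9)
4P: (8, 9) + (9, 9). λ = (9 - 9)/(9 - 8) ≡ 0/1 mod 13. 1⁻¹ ≡ 1 (mod 13) since 1·1 = 1 ≡ 1, so λ ≡ 0.
  x = λ² - 8 - 9 = 0 - 17 ≡ 9; y = λ·(8 - 9) - 9 ≡ 4. → (9, 4)
5P: (9, 4) + (9, 9): same x and y₁ ≡ -y₂, so the sum is O.
5P = O, so the order is 5.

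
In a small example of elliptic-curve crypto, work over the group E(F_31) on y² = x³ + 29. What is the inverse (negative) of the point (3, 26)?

(3, 5)

-(3, 26) = (3, -26 mod 31) = (3, 5).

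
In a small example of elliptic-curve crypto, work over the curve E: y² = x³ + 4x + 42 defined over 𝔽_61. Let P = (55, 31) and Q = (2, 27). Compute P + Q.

(50, 58)

(55, 31) + (2, 27). λ = (27 - 31)/(2 - 55) ≡ 57/8 mod 61. 8⁻¹ ≡ 23 (mod 61) since 8·23 = 184 ≡ 1, so λ ≡ 30.
  x = λ² - 55 - 2 = 900 - 57 ≡ 50; y = λ·(55 - 50) - 31 ≡ 58. → (50, 58)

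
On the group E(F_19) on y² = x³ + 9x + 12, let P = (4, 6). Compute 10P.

Repeated addition: build up to 10P.
2P: tangent at (4, 6): λ = (3·4² + 9)/(2·6) ≡ 0/12. 12⁻¹ ≡ 8 (mod 19) since 12·8 = 96 ≡ 1, so λ ≡ 0·8 ≡ 0.
  x = λ² - 4 - 4 = 0 - 8 ≡ 11; y = λ·(4 - 11) - 6 ≡ 13. → (11, 13)
3P: (11, 13) + (4, 6). λ = (6 - 13)/(4 - 11) ≡ 12/12 mod 19. 12⁻¹ ≡ 8 (mod 19), so λ ≡ 1.
  x = λ² - 11 - 4 = 1 - 15 ≡ 5; y = λ·(11 - 5) - 13 ≡ 12. → (5, 12)
4P: (5, 12) + (4, 6). λ = (6 - 12)/(4 - 5) ≡ 13/18 mod 19. 18⁻¹ ≡ 18 (mod 19), so λ ≡ 6.
  x = λ² - 5 - 4 = 36 - 9 ≡ 8; y = λ·(5 - 8) - 12 ≡ 8. → (8, 8)
5P: (8, 8) + (4, 6). λ = (6 - 8)/(4 - 8) ≡ 17/15 mod 19. 15⁻¹ ≡ 14 (mod 19), so λ ≡ 10.
  x = λ² - 8 - 4 = 100 - 12 ≡ 12; y = λ·(8 - 12) - 8 ≡ 9. → (12, 9)
6P: (12, 9) + (4, 6). λ = (6 - 9)/(4 - 12) ≡ 16/11 mod 19. 11⁻¹ ≡ 7 (mod 19) since 11·7 = 77 ≡ 1, so λ ≡ 17.
  x = λ² - 12 - 4 = 289 - 16 ≡ 7; y = λ·(12 - 7) - 9 ≡ 0. → (7, 0)
7P: (7, 0) + (4, 6). λ = (6 - 0)/(4 - 7) ≡ 6/16 mod 19. 16⁻¹ ≡ 6 (mod 19) since 16·6 = 96 ≡ 1, so λ ≡ 17.
  x = λ² - 7 - 4 = 289 - 11 ≡ 12; y = λ·(7 - 12) - 0 ≡ 10. → (12, 10)
8P: (12, 10) + (4, 6). λ = (6 - 10)/(4 - 12) ≡ 15/11 mod 19. 11⁻¹ ≡ 7 (mod 19), so λ ≡ 10.
  x = λ² - 12 - 4 = 100 - 16 ≡ 8; y = λ·(12 - 8) - 10 ≡ 11. → (8, 11)
9P: (8, 11) + (4, 6). λ = (6 - 11)/(4 - 8) ≡ 14/15 mod 19. 15⁻¹ ≡ 14 (mod 19), so λ ≡ 6.
  x = λ² - 8 - 4 = 36 - 12 ≡ 5; y = λ·(8 - 5) - 11 ≡ 7. → (5, 7)
10P: (5, 7) + (4, 6). λ = (6 - 7)/(4 - 5) ≡ 18/18 mod 19. 18⁻¹ ≡ 18 (mod 19) since 18·18 = 324 ≡ 1, so λ ≡ 1.
  x = λ² - 5 - 4 = 1 - 9 ≡ 11; y = λ·(5 - 11) - 7 ≡ 6. → (11, 6)

(11, 6)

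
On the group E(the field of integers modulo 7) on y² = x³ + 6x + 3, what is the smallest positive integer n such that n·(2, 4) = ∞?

6

2P: tangent at (2, 4): λ = (3·2² + 6)/(2·4) ≡ 4/1. 1⁻¹ ≡ 1 (mod 7), so λ ≡ 4·1 ≡ 4.
  x = λ² - 2 - 2 = 16 - 4 ≡ 5; y = λ·(2 - 5) - 4 ≡ 5. → (5, 5)
3P: (5, 5) + (2, 4). λ = (4 - 5)/(2 - 5) ≡ 6/4 mod 7. 4⁻¹ ≡ 2 (mod 7), so λ ≡ 5.
  x = λ² - 5 - 2 = 25 - 7 ≡ 4; y = λ·(5 - 4) - 5 ≡ 0. → (4, 0)
4P: (4, 0) + (2, 4). λ = (4 - 0)/(2 - 4) ≡ 4/5 mod 7. 5⁻¹ ≡ 3 (mod 7) since 5·3 = 15 ≡ 1, so λ ≡ 5.
  x = λ² - 4 - 2 = 25 - 6 ≡ 5; y = λ·(4 - 5) - 0 ≡ 2. → (5, 2)
5P: (5, 2) + (2, 4). λ = (4 - 2)/(2 - 5) ≡ 2/4 mod 7. 4⁻¹ ≡ 2 (mod 7) since 4·2 = 8 ≡ 1, so λ ≡ 4.
  x = λ² - 5 - 2 = 16 - 7 ≡ 2; y = λ·(5 - 2) - 2 ≡ 3. → (2, 3)
6P: (2, 3) + (2, 4): same x and y₁ ≡ -y₂, so the sum is ∞.
6P = ∞, so the order is 6.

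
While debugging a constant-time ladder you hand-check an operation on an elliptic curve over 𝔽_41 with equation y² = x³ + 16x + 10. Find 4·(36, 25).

O

Write P = (36, 25).
Repeated addition: build up to 4P.
2P: tangent at (36, 25): λ = (3·36² + 16)/(2·25) ≡ 9/9. 9⁻¹ ≡ 32 (mod 41) since 9·32 = 288 ≡ 1, so λ ≡ 9·32 ≡ 1.
  x = λ² - 36 - 36 = 1 - 72 ≡ 11; y = λ·(36 - 11) - 25 ≡ 0. → (11, 0)
3P: (11, 0) + (36, 25). λ = (25 - 0)/(36 - 11) ≡ 25/25 mod 41. 25⁻¹ ≡ 23 (mod 41), so λ ≡ 1.
  x = λ² - 11 - 36 = 1 - 47 ≡ 36; y = λ·(11 - 36) - 0 ≡ 16. → (36, 16)
4P: (36, 16) + (36, 25): same x and y₁ ≡ -y₂, so the sum is O.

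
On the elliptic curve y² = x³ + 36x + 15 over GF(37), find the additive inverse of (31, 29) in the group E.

-(31, 29) = (31, -29 mod 37) = (31, 8).

(31, 8)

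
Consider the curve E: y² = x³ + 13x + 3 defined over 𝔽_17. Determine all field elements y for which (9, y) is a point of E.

4, 13

x³ + 13x + 3 = 849 ≡ 16 (mod 17).
Square roots of 16 mod 17: 4 and 13 (since 4² = 16 ≡ 16).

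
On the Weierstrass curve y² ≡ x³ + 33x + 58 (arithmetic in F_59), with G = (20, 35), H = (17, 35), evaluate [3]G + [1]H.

First 3G:
Repeated addition: build up to 3G.
2G: tangent at (20, 35): λ = (3·20² + 33)/(2·35) ≡ 53/11. 11⁻¹ ≡ 43 (mod 59), so λ ≡ 53·43 ≡ 37.
  x = λ² - 20 - 20 = 1369 - 40 ≡ 31; y = λ·(20 - 31) - 35 ≡ 30. → (31, 30)
3G: (31, 30) + (20, 35). λ = (35 - 30)/(20 - 31) ≡ 5/48 mod 59. 48⁻¹ ≡ 16 (mod 59), so λ ≡ 21.
  x = λ² - 31 - 20 = 441 - 51 ≡ 36; y = λ·(31 - 36) - 30 ≡ 42. → (36, 42)
3G = (36, 42).
Finally 3G + H:
(36, 42) + (17, 35). λ = (35 - 42)/(17 - 36) ≡ 52/40 mod 59. 40⁻¹ ≡ 31 (mod 59), so λ ≡ 19.
  x = λ² - 36 - 17 = 361 - 53 ≡ 13; y = λ·(36 - 13) - 42 ≡ 41. → (13, 41)

(13, 41)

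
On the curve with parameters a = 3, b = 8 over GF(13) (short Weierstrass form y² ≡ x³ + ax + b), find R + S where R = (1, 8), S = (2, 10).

(1, 8) + (2, 10). λ = (10 - 8)/(2 - 1) ≡ 2/1 mod 13. 1⁻¹ ≡ 1 (mod 13), so λ ≡ 2.
  x = λ² - 1 - 2 = 4 - 3 ≡ 1; y = λ·(1 - 1) - 8 ≡ 5. → (1, 5)

(1, 5)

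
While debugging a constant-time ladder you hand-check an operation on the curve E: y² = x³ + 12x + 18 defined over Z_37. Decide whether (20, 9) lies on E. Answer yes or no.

yes

y² = 9² ≡ 7; x³ + 12x + 18 = 8258 ≡ 7 (mod 37). 7 = 7.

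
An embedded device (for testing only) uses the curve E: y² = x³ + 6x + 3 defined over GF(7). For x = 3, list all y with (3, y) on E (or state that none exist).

x³ + 6x + 3 = 48 ≡ 6 (mod 7).
6 is a non-residue mod 7; no y exists.

none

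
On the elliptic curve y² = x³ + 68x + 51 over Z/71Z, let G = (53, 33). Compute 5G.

Double-and-add on 5 = (101)₂. Start with G = (53, 33) for the leading 1-bit.
double: tangent at (53, 33): λ = (3·53² + 68)/(2·33) ≡ 46/66. 66⁻¹ ≡ 14 (mod 71), so λ ≡ 46·14 ≡ 5.
  x = λ² - 53 - 53 = 25 - 106 ≡ 61; y = λ·(53 - 61) - 33 ≡ 69. → (61, 69)
double: tangent at (61, 69): λ = (3·61² + 68)/(2·69) ≡ 13/67. 67⁻¹ ≡ 53 (mod 71), so λ ≡ 13·53 ≡ 50.
  x = λ² - 61 - 61 = 2500 - 122 ≡ 35; y = λ·(61 - 35) - 69 ≡ 24. → (35, 24)
add G: (35, 24) + (53, 33). λ = (33 - 24)/(53 - 35) ≡ 9/18 mod 71. 18⁻¹ ≡ 4 (mod 71) since 18·4 = 72 ≡ 1, so λ ≡ 36.
  x = λ² - 35 - 53 = 1296 - 88 ≡ 1; y = λ·(35 - 1) - 24 ≡ 64. → (1, 64)

(1, 64)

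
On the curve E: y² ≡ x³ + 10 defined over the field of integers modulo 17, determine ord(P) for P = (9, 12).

6

2P: tangent at (9, 12): λ = (3·9² + 0)/(2·12) ≡ 5/7. 7⁻¹ ≡ 5 (mod 17) since 7·5 = 35 ≡ 1, so λ ≡ 5·5 ≡ 8.
  x = λ² - 9 - 9 = 64 - 18 ≡ 12; y = λ·(9 - 12) - 12 ≡ 15. → (12, 15)
3P: (12, 15) + (9, 12). λ = (12 - 15)/(9 - 12) ≡ 14/14 mod 17. 14⁻¹ ≡ 11 (mod 17), so λ ≡ 1.
  x = λ² - 12 - 9 = 1 - 21 ≡ 14; y = λ·(12 - 14) - 15 ≡ 0. → (14, 0)
4P: (14, 0) + (9, 12). λ = (12 - 0)/(9 - 14) ≡ 12/12 mod 17. 12⁻¹ ≡ 10 (mod 17) since 12·10 = 120 ≡ 1, so λ ≡ 1.
  x = λ² - 14 - 9 = 1 - 23 ≡ 12; y = λ·(14 - 12) - 0 ≡ 2. → (12, 2)
5P: (12, 2) + (9, 12). λ = (12 - 2)/(9 - 12) ≡ 10/14 mod 17. 14⁻¹ ≡ 11 (mod 17) since 14·11 = 154 ≡ 1, so λ ≡ 8.
  x = λ² - 12 - 9 = 64 - 21 ≡ 9; y = λ·(12 - 9) - 2 ≡ 5. → (9, 5)
6P: (9, 5) + (9, 12): same x and y₁ ≡ -y₂, so the sum is 𝒪.
6P = 𝒪, so the order is 6.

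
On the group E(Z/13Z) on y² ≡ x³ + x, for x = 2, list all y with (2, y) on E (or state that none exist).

6, 7

x³ + 1x + 0 = 10 ≡ 10 (mod 13).
Square roots of 10 mod 13: 6 and 7 (since 6² = 36 ≡ 10).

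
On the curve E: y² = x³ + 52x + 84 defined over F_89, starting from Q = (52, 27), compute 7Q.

Repeated addition: build up to 7Q.
2Q: tangent at (52, 27): λ = (3·52² + 52)/(2·27) ≡ 65/54. 54⁻¹ ≡ 61 (mod 89), so λ ≡ 65·61 ≡ 49.
  x = λ² - 52 - 52 = 2401 - 104 ≡ 72; y = λ·(52 - 72) - 27 ≡ 61. → (72, 61)
3Q: (72, 61) + (52, 27). λ = (27 - 61)/(52 - 72) ≡ 55/69 mod 89. 69⁻¹ ≡ 40 (mod 89) since 69·40 = 2760 ≡ 1, so λ ≡ 64.
  x = λ² - 72 - 52 = 4096 - 124 ≡ 56; y = λ·(72 - 56) - 61 ≡ 73. → (56, 73)
4Q: (56, 73) + (52, 27). λ = (27 - 73)/(52 - 56) ≡ 43/85 mod 89. 85⁻¹ ≡ 22 (mod 89) since 85·22 = 1870 ≡ 1, so λ ≡ 56.
  x = λ² - 56 - 52 = 3136 - 108 ≡ 2; y = λ·(56 - 2) - 73 ≡ 14. → (2, 14)
5Q: (2, 14) + (52, 27). λ = (27 - 14)/(52 - 2) ≡ 13/50 mod 89. 50⁻¹ ≡ 73 (mod 89), so λ ≡ 59.
  x = λ² - 2 - 52 = 3481 - 54 ≡ 45; y = λ·(2 - 45) - 14 ≡ 30. → (45, 30)
6Q: (45, 30) + (52, 27). λ = (27 - 30)/(52 - 45) ≡ 86/7 mod 89. 7⁻¹ ≡ 51 (mod 89), so λ ≡ 25.
  x = λ² - 45 - 52 = 625 - 97 ≡ 83; y = λ·(45 - 83) - 30 ≡ 88. → (83, 88)
7Q: (83, 88) + (52, 27). λ = (27 - 88)/(52 - 83) ≡ 28/58 mod 89. 58⁻¹ ≡ 66 (mod 89), so λ ≡ 68.
  x = λ² - 83 - 52 = 4624 - 135 ≡ 39; y = λ·(83 - 39) - 88 ≡ 56. → (39, 56)

(39, 56)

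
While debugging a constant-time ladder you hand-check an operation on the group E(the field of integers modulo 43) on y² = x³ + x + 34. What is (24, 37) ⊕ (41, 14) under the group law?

(24, 37) + (41, 14). λ = (14 - 37)/(41 - 24) ≡ 20/17 mod 43. 17⁻¹ ≡ 38 (mod 43), so λ ≡ 29.
  x = λ² - 24 - 41 = 841 - 65 ≡ 2; y = λ·(24 - 2) - 37 ≡ 42. → (2, 42)

(2, 42)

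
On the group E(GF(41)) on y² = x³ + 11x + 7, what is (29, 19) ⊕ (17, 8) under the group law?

(29, 19) + (17, 8). λ = (8 - 19)/(17 - 29) ≡ 30/29 mod 41. 29⁻¹ ≡ 17 (mod 41), so λ ≡ 18.
  x = λ² - 29 - 17 = 324 - 46 ≡ 32; y = λ·(29 - 32) - 19 ≡ 9. → (32, 9)

(32, 9)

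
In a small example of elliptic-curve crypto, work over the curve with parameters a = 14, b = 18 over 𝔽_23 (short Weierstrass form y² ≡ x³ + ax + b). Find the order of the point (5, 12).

5

2P: tangent at (5, 12): λ = (3·5² + 14)/(2·12) ≡ 20/1. 1⁻¹ ≡ 1 (mod 23), so λ ≡ 20·1 ≡ 20.
  x = λ² - 5 - 5 = 400 - 10 ≡ 22; y = λ·(5 - 22) - 12 ≡ 16. → (22, 16)
3P: (22, 16) + (5, 12). λ = (12 - 16)/(5 - 22) ≡ 19/6 mod 23. 6⁻¹ ≡ 4 (mod 23), so λ ≡ 7.
  x = λ² - 22 - 5 = 49 - 27 ≡ 22; y = λ·(22 - 22) - 16 ≡ 7. → (22, 7)
4P: (22, 7) + (5, 12). λ = (12 - 7)/(5 - 22) ≡ 5/6 mod 23. 6⁻¹ ≡ 4 (mod 23), so λ ≡ 20.
  x = λ² - 22 - 5 = 400 - 27 ≡ 5; y = λ·(22 - 5) - 7 ≡ 11. → (5, 11)
5P: (5, 11) + (5, 12): same x and y₁ ≡ -y₂, so the sum is ∞.
5P = ∞, so the order is 5.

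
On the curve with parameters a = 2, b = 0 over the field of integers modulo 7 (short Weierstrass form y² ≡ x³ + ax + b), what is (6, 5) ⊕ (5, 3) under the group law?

(0, 0)

(6, 5) + (5, 3). λ = (3 - 5)/(5 - 6) ≡ 5/6 mod 7. 6⁻¹ ≡ 6 (mod 7) since 6·6 = 36 ≡ 1, so λ ≡ 2.
  x = λ² - 6 - 5 = 4 - 11 ≡ 0; y = λ·(6 - 0) - 5 ≡ 0. → (0, 0)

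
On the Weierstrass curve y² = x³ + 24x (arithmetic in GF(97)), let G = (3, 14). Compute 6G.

(81, 51)

Repeated addition: build up to 6G.
2G: tangent at (3, 14): λ = (3·3² + 24)/(2·14) ≡ 51/28. 28⁻¹ ≡ 52 (mod 97) since 28·52 = 1456 ≡ 1, so λ ≡ 51·52 ≡ 33.
  x = λ² - 3 - 3 = 1089 - 6 ≡ 16; y = λ·(3 - 16) - 14 ≡ 42. → (16, 42)
3G: (16, 42) + (3, 14). λ = (14 - 42)/(3 - 16) ≡ 69/84 mod 97. 84⁻¹ ≡ 82 (mod 97), so λ ≡ 32.
  x = λ² - 16 - 3 = 1024 - 19 ≡ 35; y = λ·(16 - 35) - 42 ≡ 29. → (35, 29)
4G: (35, 29) + (3, 14). λ = (14 - 29)/(3 - 35) ≡ 82/65 mod 97. 65⁻¹ ≡ 3 (mod 97), so λ ≡ 52.
  x = λ² - 35 - 3 = 2704 - 38 ≡ 47; y = λ·(35 - 47) - 29 ≡ 26. → (47, 26)
5G: (47, 26) + (3, 14). λ = (14 - 26)/(3 - 47) ≡ 85/53 mod 97. 53⁻¹ ≡ 11 (mod 97), so λ ≡ 62.
  x = λ² - 47 - 3 = 3844 - 50 ≡ 11; y = λ·(47 - 11) - 26 ≡ 72. → (11, 72)
6G: (11, 72) + (3, 14). λ = (14 - 72)/(3 - 11) ≡ 39/89 mod 97. 89⁻¹ ≡ 12 (mod 97), so λ ≡ 80.
  x = λ² - 11 - 3 = 6400 - 14 ≡ 81; y = λ·(11 - 81) - 72 ≡ 51. → (81, 51)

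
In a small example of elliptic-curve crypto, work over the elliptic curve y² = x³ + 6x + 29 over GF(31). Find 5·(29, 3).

Write Q = (29, 3).
Double-and-add on 5 = (101)₂. Start with Q = (29, 3) for the leading 1-bit.
double: tangent at (29, 3): λ = (3·29² + 6)/(2·3) ≡ 18/6. 6⁻¹ ≡ 26 (mod 31) since 6·26 = 156 ≡ 1, so λ ≡ 18·26 ≡ 3.
  x = λ² - 29 - 29 = 9 - 58 ≡ 13; y = λ·(29 - 13) - 3 ≡ 14. → (13, 14)
double: tangent at (13, 14): λ = (3·13² + 6)/(2·14) ≡ 17/28. 28⁻¹ ≡ 10 (mod 31) since 28·10 = 280 ≡ 1, so λ ≡ 17·10 ≡ 15.
  x = λ² - 13 - 13 = 225 - 26 ≡ 13; y = λ·(13 - 13) - 14 ≡ 17. → (13, 17)
add Q: (13, 17) + (29, 3). λ = (3 - 17)/(29 - 13) ≡ 17/16 mod 31. 16⁻¹ ≡ 2 (mod 31) since 16·2 = 32 ≡ 1, so λ ≡ 3.
  x = λ² - 13 - 29 = 9 - 42 ≡ 29; y = λ·(13 - 29) - 17 ≡ 28. → (29, 28)

(29, 28)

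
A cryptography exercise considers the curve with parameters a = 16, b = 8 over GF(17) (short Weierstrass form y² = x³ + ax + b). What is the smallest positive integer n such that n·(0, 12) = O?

12

2P: tangent at (0, 12): λ = (3·0² + 16)/(2·12) ≡ 16/7. 7⁻¹ ≡ 5 (mod 17) since 7·5 = 35 ≡ 1, so λ ≡ 16·5 ≡ 12.
  x = λ² - 0 - 0 = 144 - 0 ≡ 8; y = λ·(0 - 8) - 12 ≡ 11. → (8, 11)
3P: (8, 11) + (0, 12). λ = (12 - 11)/(0 - 8) ≡ 1/9 mod 17. 9⁻¹ ≡ 2 (mod 17), so λ ≡ 2.
  x = λ² - 8 - 0 = 4 - 8 ≡ 13; y = λ·(8 - 13) - 11 ≡ 13. → (13, 13)
4P: (13, 13) + (0, 12). λ = (12 - 13)/(0 - 13) ≡ 16/4 mod 17. 4⁻¹ ≡ 13 (mod 17), so λ ≡ 4.
  x = λ² - 13 - 0 = 16 - 13 ≡ 3; y = λ·(13 - 3) - 13 ≡ 10. → (3, 10)
5P: (3, 10) + (0, 12). λ = (12 - 10)/(0 - 3) ≡ 2/14 mod 17. 14⁻¹ ≡ 11 (mod 17), so λ ≡ 5.
  x = λ² - 3 - 0 = 25 - 3 ≡ 5; y = λ·(3 - 5) - 10 ≡ 14. → (5, 14)
6P: (5, 14) + (0, 12). λ = (12 - 14)/(0 - 5) ≡ 15/12 mod 17. 12⁻¹ ≡ 10 (mod 17) since 12·10 = 120 ≡ 1, so λ ≡ 14.
  x = λ² - 5 - 0 = 196 - 5 ≡ 4; y = λ·(5 - 4) - 14 ≡ 0. → (4, 0)
7P: (4, 0) + (0, 12). λ = (12 - 0)/(0 - 4) ≡ 12/13 mod 17. 13⁻¹ ≡ 4 (mod 17), so λ ≡ 14.
  x = λ² - 4 - 0 = 196 - 4 ≡ 5; y = λ·(4 - 5) - 0 ≡ 3. → (5, 3)
8P: (5, 3) + (0, 12). λ = (12 - 3)/(0 - 5) ≡ 9/12 mod 17. 12⁻¹ ≡ 10 (mod 17) since 12·10 = 120 ≡ 1, so λ ≡ 5.
  x = λ² - 5 - 0 = 25 - 5 ≡ 3; y = λ·(5 - 3) - 3 ≡ 7. → (3, 7)
9P: (3, 7) + (0, 12). λ = (12 - 7)/(0 - 3) ≡ 5/14 mod 17. 14⁻¹ ≡ 11 (mod 17) since 14·11 = 154 ≡ 1, so λ ≡ 4.
  x = λ² - 3 - 0 = 16 - 3 ≡ 13; y = λ·(3 - 13) - 7 ≡ 4. → (13, 4)
10P: (13, 4) + (0, 12). λ = (12 - 4)/(0 - 13) ≡ 8/4 mod 17. 4⁻¹ ≡ 13 (mod 17), so λ ≡ 2.
  x = λ² - 13 - 0 = 4 - 13 ≡ 8; y = λ·(13 - 8) - 4 ≡ 6. → (8, 6)
11P: (8, 6) + (0, 12). λ = (12 - 6)/(0 - 8) ≡ 6/9 mod 17. 9⁻¹ ≡ 2 (mod 17) since 9·2 = 18 ≡ 1, so λ ≡ 12.
  x = λ² - 8 - 0 = 144 - 8 ≡ 0; y = λ·(8 - 0) - 6 ≡ 5. → (0, 5)
12P: (0, 5) + (0, 12): same x and y₁ ≡ -y₂, so the sum is O.
12P = O, so the order is 12.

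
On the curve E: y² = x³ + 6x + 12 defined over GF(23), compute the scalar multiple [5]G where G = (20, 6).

Double-and-add on 5 = (101)₂. Start with G = (20, 6) for the leading 1-bit.
double: tangent at (20, 6): λ = (3·20² + 6)/(2·6) ≡ 10/12. 12⁻¹ ≡ 2 (mod 23), so λ ≡ 10·2 ≡ 20.
  x = λ² - 20 - 20 = 400 - 40 ≡ 15; y = λ·(20 - 15) - 6 ≡ 2. → (15, 2)
double: tangent at (15, 2): λ = (3·15² + 6)/(2·2) ≡ 14/4. 4⁻¹ ≡ 6 (mod 23), so λ ≡ 14·6 ≡ 15.
  x = λ² - 15 - 15 = 225 - 30 ≡ 11; y = λ·(15 - 11) - 2 ≡ 12. → (11, 12)
add G: (11, 12) + (20, 6). λ = (6 - 12)/(20 - 11) ≡ 17/9 mod 23. 9⁻¹ ≡ 18 (mod 23) since 9·18 = 162 ≡ 1, so λ ≡ 7.
  x = λ² - 11 - 20 = 49 - 31 ≡ 18; y = λ·(11 - 18) - 12 ≡ 8. → (18, 8)

(18, 8)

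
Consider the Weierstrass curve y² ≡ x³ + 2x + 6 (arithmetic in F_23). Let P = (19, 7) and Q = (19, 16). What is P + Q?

The two points share x = 19 and their y-coordinates satisfy 7 + 16 ≡ 0 (mod 23), so they are inverses. Their sum is 𝒪.

O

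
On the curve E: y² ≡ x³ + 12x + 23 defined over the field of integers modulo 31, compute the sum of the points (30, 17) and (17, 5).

(12, 2)

(30, 17) + (17, 5). λ = (5 - 17)/(17 - 30) ≡ 19/18 mod 31. 18⁻¹ ≡ 19 (mod 31), so λ ≡ 20.
  x = λ² - 30 - 17 = 400 - 47 ≡ 12; y = λ·(30 - 12) - 17 ≡ 2. → (12, 2)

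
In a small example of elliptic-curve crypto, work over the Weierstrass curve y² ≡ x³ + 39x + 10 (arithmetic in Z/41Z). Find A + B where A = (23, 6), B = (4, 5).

(19, 5)

(23, 6) + (4, 5). λ = (5 - 6)/(4 - 23) ≡ 40/22 mod 41. 22⁻¹ ≡ 28 (mod 41), so λ ≡ 13.
  x = λ² - 23 - 4 = 169 - 27 ≡ 19; y = λ·(23 - 19) - 6 ≡ 5. → (19, 5)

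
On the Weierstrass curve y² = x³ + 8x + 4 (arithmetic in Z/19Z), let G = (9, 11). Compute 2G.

tangent at (9, 11): λ = (3·9² + 8)/(2·11) ≡ 4/3. 3⁻¹ ≡ 13 (mod 19) since 3·13 = 39 ≡ 1, so λ ≡ 4·13 ≡ 14.
  x = λ² - 9 - 9 = 196 - 18 ≡ 7; y = λ·(9 - 7) - 11 ≡ 17. → (7, 17)

(7, 17)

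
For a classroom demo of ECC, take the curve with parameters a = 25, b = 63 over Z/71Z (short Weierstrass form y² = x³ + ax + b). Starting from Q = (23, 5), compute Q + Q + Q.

(62, 23)

Repeated addition: build up to 3Q.
2Q: tangent at (23, 5): λ = (3·23² + 25)/(2·5) ≡ 50/10. 10⁻¹ ≡ 64 (mod 71), so λ ≡ 50·64 ≡ 5.
  x = λ² - 23 - 23 = 25 - 46 ≡ 50; y = λ·(23 - 50) - 5 ≡ 2. → (50, 2)
3Q: (50, 2) + (23, 5). λ = (5 - 2)/(23 - 50) ≡ 3/44 mod 71. 44⁻¹ ≡ 21 (mod 71), so λ ≡ 63.
  x = λ² - 50 - 23 = 3969 - 73 ≡ 62; y = λ·(50 - 62) - 2 ≡ 23. → (62, 23)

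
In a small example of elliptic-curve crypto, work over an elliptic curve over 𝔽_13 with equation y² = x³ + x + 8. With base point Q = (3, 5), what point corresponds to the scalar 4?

Double-and-add on 4 = (100)₂. Start with Q = (3, 5) for the leading 1-bit.
double: tangent at (3, 5): λ = (3·3² + 1)/(2·5) ≡ 2/10. 10⁻¹ ≡ 4 (mod 13) since 10·4 = 40 ≡ 1, so λ ≡ 2·4 ≡ 8.
  x = λ² - 3 - 3 = 64 - 6 ≡ 6; y = λ·(3 - 6) - 5 ≡ 10. → (6, 10)
double: tangent at (6, 10): λ = (3·6² + 1)/(2·10) ≡ 5/7. 7⁻¹ ≡ 2 (mod 13), so λ ≡ 5·2 ≡ 10.
  x = λ² - 6 - 6 = 100 - 12 ≡ 10; y = λ·(6 - 10) - 10 ≡ 2. → (10, 2)

(10, 2)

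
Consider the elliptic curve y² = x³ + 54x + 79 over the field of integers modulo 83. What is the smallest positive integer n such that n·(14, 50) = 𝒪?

2P: tangent at (14, 50): λ = (3·14² + 54)/(2·50) ≡ 61/17. 17⁻¹ ≡ 44 (mod 83), so λ ≡ 61·44 ≡ 28.
  x = λ² - 14 - 14 = 784 - 28 ≡ 9; y = λ·(14 - 9) - 50 ≡ 7. → (9, 7)
3P: (9, 7) + (14, 50). λ = (50 - 7)/(14 - 9) ≡ 43/5 mod 83. 5⁻¹ ≡ 50 (mod 83), so λ ≡ 75.
  x = λ² - 9 - 14 = 5625 - 23 ≡ 41; y = λ·(9 - 41) - 7 ≡ 0. → (41, 0)
4P: (41, 0) + (14, 50). λ = (50 - 0)/(14 - 41) ≡ 50/56 mod 83. 56⁻¹ ≡ 43 (mod 83), so λ ≡ 75.
  x = λ² - 41 - 14 = 5625 - 55 ≡ 9; y = λ·(41 - 9) - 0 ≡ 76. → (9, 76)
5P: (9, 76) + (14, 50). λ = (50 - 76)/(14 - 9) ≡ 57/5 mod 83. 5⁻¹ ≡ 50 (mod 83), so λ ≡ 28.
  x = λ² - 9 - 14 = 784 - 23 ≡ 14; y = λ·(9 - 14) - 76 ≡ 33. → (14, 33)
6P: (14, 33) + (14, 50): same x and y₁ ≡ -y₂, so the sum is 𝒪.
6P = 𝒪, so the order is 6.

6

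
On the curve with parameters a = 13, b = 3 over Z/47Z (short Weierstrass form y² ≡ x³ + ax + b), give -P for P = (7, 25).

(7, 22)

-(7, 25) = (7, -25 mod 47) = (7, 22).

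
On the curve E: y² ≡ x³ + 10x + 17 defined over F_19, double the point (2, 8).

(16, 6)

tangent at (2, 8): λ = (3·2² + 10)/(2·8) ≡ 3/16. 16⁻¹ ≡ 6 (mod 19) since 16·6 = 96 ≡ 1, so λ ≡ 3·6 ≡ 18.
  x = λ² - 2 - 2 = 324 - 4 ≡ 16; y = λ·(2 - 16) - 8 ≡ 6. → (16, 6)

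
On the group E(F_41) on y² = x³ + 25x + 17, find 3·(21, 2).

(21, 39)

Write P = (21, 2).
Repeated addition: build up to 3P.
2P: tangent at (21, 2): λ = (3·21² + 25)/(2·2) ≡ 36/4. 4⁻¹ ≡ 31 (mod 41) since 4·31 = 124 ≡ 1, so λ ≡ 36·31 ≡ 9.
  x = λ² - 21 - 21 = 81 - 42 ≡ 39; y = λ·(21 - 39) - 2 ≡ 0. → (39, 0)
3P: (39, 0) + (21, 2). λ = (2 - 0)/(21 - 39) ≡ 2/23 mod 41. 23⁻¹ ≡ 25 (mod 41), so λ ≡ 9.
  x = λ² - 39 - 21 = 81 - 60 ≡ 21; y = λ·(39 - 21) - 0 ≡ 39. → (21, 39)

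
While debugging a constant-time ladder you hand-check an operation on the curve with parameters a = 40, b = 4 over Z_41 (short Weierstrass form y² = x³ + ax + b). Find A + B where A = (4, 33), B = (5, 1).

(4, 33) + (5, 1). λ = (1 - 33)/(5 - 4) ≡ 9/1 mod 41. 1⁻¹ ≡ 1 (mod 41), so λ ≡ 9.
  x = λ² - 4 - 5 = 81 - 9 ≡ 31; y = λ·(4 - 31) - 33 ≡ 11. → (31, 11)

(31, 11)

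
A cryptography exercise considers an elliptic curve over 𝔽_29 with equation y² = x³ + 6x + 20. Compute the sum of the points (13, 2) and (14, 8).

(9, 22)

(13, 2) + (14, 8). λ = (8 - 2)/(14 - 13) ≡ 6/1 mod 29. 1⁻¹ ≡ 1 (mod 29), so λ ≡ 6.
  x = λ² - 13 - 14 = 36 - 27 ≡ 9; y = λ·(13 - 9) - 2 ≡ 22. → (9, 22)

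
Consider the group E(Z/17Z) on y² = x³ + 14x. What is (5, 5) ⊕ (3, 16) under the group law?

(1, 7)

(5, 5) + (3, 16). λ = (16 - 5)/(3 - 5) ≡ 11/15 mod 17. 15⁻¹ ≡ 8 (mod 17) since 15·8 = 120 ≡ 1, so λ ≡ 3.
  x = λ² - 5 - 3 = 9 - 8 ≡ 1; y = λ·(5 - 1) - 5 ≡ 7. → (1, 7)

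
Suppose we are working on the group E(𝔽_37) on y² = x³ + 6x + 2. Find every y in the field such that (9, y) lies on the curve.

none

x³ + 6x + 2 = 785 ≡ 8 (mod 37).
8 is a non-residue mod 37; no y exists.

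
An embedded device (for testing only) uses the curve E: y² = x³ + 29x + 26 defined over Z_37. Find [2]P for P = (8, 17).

tangent at (8, 17): λ = (3·8² + 29)/(2·17) ≡ 36/34. 34⁻¹ ≡ 12 (mod 37) since 34·12 = 408 ≡ 1, so λ ≡ 36·12 ≡ 25.
  x = λ² - 8 - 8 = 625 - 16 ≡ 17; y = λ·(8 - 17) - 17 ≡ 17. → (17, 17)

(17, 17)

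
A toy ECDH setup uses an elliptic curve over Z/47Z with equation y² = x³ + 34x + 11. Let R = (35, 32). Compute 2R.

(33, 9)

tangent at (35, 32): λ = (3·35² + 34)/(2·32) ≡ 43/17. 17⁻¹ ≡ 36 (mod 47) since 17·36 = 612 ≡ 1, so λ ≡ 43·36 ≡ 44.
  x = λ² - 35 - 35 = 1936 - 70 ≡ 33; y = λ·(35 - 33) - 32 ≡ 9. → (33, 9)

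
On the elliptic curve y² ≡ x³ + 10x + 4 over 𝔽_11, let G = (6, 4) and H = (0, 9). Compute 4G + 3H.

First 4G:
Repeated addition: build up to 4G.
2G: tangent at (6, 4): λ = (3·6² + 10)/(2·4) ≡ 8/8. 8⁻¹ ≡ 7 (mod 11) since 8·7 = 56 ≡ 1, so λ ≡ 8·7 ≡ 1.
  x = λ² - 6 - 6 = 1 - 12 ≡ 0; y = λ·(6 - 0) - 4 ≡ 2. → (0, 2)
3G: (0, 2) + (6, 4). λ = (4 - 2)/(6 - 0) ≡ 2/6 mod 11. 6⁻¹ ≡ 2 (mod 11), so λ ≡ 4.
  x = λ² - 0 - 6 = 16 - 6 ≡ 10; y = λ·(0 - 10) - 2 ≡ 2. → (10, 2)
4G: (10, 2) + (6, 4). λ = (4 - 2)/(6 - 10) ≡ 2/7 mod 11. 7⁻¹ ≡ 8 (mod 11) since 7·8 = 56 ≡ 1, so λ ≡ 5.
  x = λ² - 10 - 6 = 25 - 16 ≡ 9; y = λ·(10 - 9) - 2 ≡ 3. → (9, 3)
4G = (9, 3).
Next 3H:
Repeated addition: build up to 3H.
2H: tangent at (0, 9): λ = (3·0² + 10)/(2·9) ≡ 10/7. 7⁻¹ ≡ 8 (mod 11), so λ ≡ 10·8 ≡ 3.
  x = λ² - 0 - 0 = 9 - 0 ≡ 9; y = λ·(0 - 9) - 9 ≡ 8. → (9, 8)
3H: (9, 8) + (0, 9). λ = (9 - 8)/(0 - 9) ≡ 1/2 mod 11. 2⁻¹ ≡ 6 (mod 11), so λ ≡ 6.
  x = λ² - 9 - 0 = 36 - 9 ≡ 5; y = λ·(9 - 5) - 8 ≡ 5. → (5, 5)
3H = (5, 5).
Finally 4G + 3H:
(9, 3) + (5, 5). λ = (5 - 3)/(5 - 9) ≡ 2/7 mod 11. 7⁻¹ ≡ 8 (mod 11), so λ ≡ 5.
  x = λ² - 9 - 5 = 25 - 14 ≡ 0; y = λ·(9 - 0) - 3 ≡ 9. → (0, 9)

(0, 9)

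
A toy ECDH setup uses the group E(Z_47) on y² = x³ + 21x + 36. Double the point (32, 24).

tangent at (32, 24): λ = (3·32² + 21)/(2·24) ≡ 38/1. 1⁻¹ ≡ 1 (mod 47) since 1·1 = 1 ≡ 1, so λ ≡ 38·1 ≡ 38.
  x = λ² - 32 - 32 = 1444 - 64 ≡ 17; y = λ·(32 - 17) - 24 ≡ 29. → (17, 29)

(17, 29)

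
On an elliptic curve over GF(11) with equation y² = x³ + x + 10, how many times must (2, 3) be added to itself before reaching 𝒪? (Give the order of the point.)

5

2P: tangent at (2, 3): λ = (3·2² + 1)/(2·3) ≡ 2/6. 6⁻¹ ≡ 2 (mod 11), so λ ≡ 2·2 ≡ 4.
  x = λ² - 2 - 2 = 16 - 4 ≡ 1; y = λ·(2 - 1) - 3 ≡ 1. → (1, 1)
3P: (1, 1) + (2, 3). λ = (3 - 1)/(2 - 1) ≡ 2/1 mod 11. 1⁻¹ ≡ 1 (mod 11), so λ ≡ 2.
  x = λ² - 1 - 2 = 4 - 3 ≡ 1; y = λ·(1 - 1) - 1 ≡ 10. → (1, 10)
4P: (1, 10) + (2, 3). λ = (3 - 10)/(2 - 1) ≡ 4/1 mod 11. 1⁻¹ ≡ 1 (mod 11), so λ ≡ 4.
  x = λ² - 1 - 2 = 16 - 3 ≡ 2; y = λ·(1 - 2) - 10 ≡ 8. → (2, 8)
5P: (2, 8) + (2, 3): same x and y₁ ≡ -y₂, so the sum is 𝒪.
5P = 𝒪, so the order is 5.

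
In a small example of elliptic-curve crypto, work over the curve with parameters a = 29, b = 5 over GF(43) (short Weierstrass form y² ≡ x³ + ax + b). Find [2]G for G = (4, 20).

(1, 32)

tangent at (4, 20): λ = (3·4² + 29)/(2·20) ≡ 34/40. 40⁻¹ ≡ 14 (mod 43), so λ ≡ 34·14 ≡ 3.
  x = λ² - 4 - 4 = 9 - 8 ≡ 1; y = λ·(4 - 1) - 20 ≡ 32. → (1, 32)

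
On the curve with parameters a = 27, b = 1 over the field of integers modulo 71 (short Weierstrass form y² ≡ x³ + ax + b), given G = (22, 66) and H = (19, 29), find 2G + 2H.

(61, 68)

First 2G:
Repeated addition: build up to 2G.
2G: tangent at (22, 66): λ = (3·22² + 27)/(2·66) ≡ 59/61. 61⁻¹ ≡ 7 (mod 71) since 61·7 = 427 ≡ 1, so λ ≡ 59·7 ≡ 58.
  x = λ² - 22 - 22 = 3364 - 44 ≡ 54; y = λ·(22 - 54) - 66 ≡ 66. → (54, 66)
2G = (54, 66).
Next 2H:
Repeated addition: build up to 2H.
2H: tangent at (19, 29): λ = (3·19² + 27)/(2·29) ≡ 45/58. 58⁻¹ ≡ 60 (mod 71) since 58·60 = 3480 ≡ 1, so λ ≡ 45·60 ≡ 2.
  x = λ² - 19 - 19 = 4 - 38 ≡ 37; y = λ·(19 - 37) - 29 ≡ 6. → (37, 6)
2H = (37, 6).
Finally 2G + 2H:
(54, 66) + (37, 6). λ = (6 - 66)/(37 - 54) ≡ 11/54 mod 71. 54⁻¹ ≡ 25 (mod 71), so λ ≡ 62.
  x = λ² - 54 - 37 = 3844 - 91 ≡ 61; y = λ·(54 - 61) - 66 ≡ 68. → (61, 68)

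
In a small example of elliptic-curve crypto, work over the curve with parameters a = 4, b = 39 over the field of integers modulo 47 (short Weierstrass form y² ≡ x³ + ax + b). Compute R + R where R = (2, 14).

(4, 5)

tangent at (2, 14): λ = (3·2² + 4)/(2·14) ≡ 16/28. 28⁻¹ ≡ 42 (mod 47), so λ ≡ 16·42 ≡ 14.
  x = λ² - 2 - 2 = 196 - 4 ≡ 4; y = λ·(2 - 4) - 14 ≡ 5. → (4, 5)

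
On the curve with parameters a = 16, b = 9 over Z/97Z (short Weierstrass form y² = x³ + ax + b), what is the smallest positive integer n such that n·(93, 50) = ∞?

10

2P: tangent at (93, 50): λ = (3·93² + 16)/(2·50) ≡ 64/3. 3⁻¹ ≡ 65 (mod 97), so λ ≡ 64·65 ≡ 86.
  x = λ² - 93 - 93 = 7396 - 186 ≡ 32; y = λ·(93 - 32) - 50 ≡ 55. → (32, 55)
3P: (32, 55) + (93, 50). λ = (50 - 55)/(93 - 32) ≡ 92/61 mod 97. 61⁻¹ ≡ 35 (mod 97) since 61·35 = 2135 ≡ 1, so λ ≡ 19.
  x = λ² - 32 - 93 = 361 - 125 ≡ 42; y = λ·(32 - 42) - 55 ≡ 46. → (42, 46)
4P: (42, 46) + (93, 50). λ = (50 - 46)/(93 - 42) ≡ 4/51 mod 97. 51⁻¹ ≡ 78 (mod 97) since 51·78 = 3978 ≡ 1, so λ ≡ 21.
  x = λ² - 42 - 93 = 441 - 135 ≡ 15; y = λ·(42 - 15) - 46 ≡ 36. → (15, 36)
5P: (15, 36) + (93, 50). λ = (50 - 36)/(93 - 15) ≡ 14/78 mod 97. 78⁻¹ ≡ 51 (mod 97), so λ ≡ 35.
  x = λ² - 15 - 93 = 1225 - 108 ≡ 50; y = λ·(15 - 50) - 36 ≡ 0. → (50, 0)
6P: (50, 0) + (93, 50). λ = (50 - 0)/(93 - 50) ≡ 50/43 mod 97. 43⁻¹ ≡ 88 (mod 97) since 43·88 = 3784 ≡ 1, so λ ≡ 35.
  x = λ² - 50 - 93 = 1225 - 143 ≡ 15; y = λ·(50 - 15) - 0 ≡ 61. → (15, 61)
7P: (15, 61) + (93, 50). λ = (50 - 61)/(93 - 15) ≡ 86/78 mod 97. 78⁻¹ ≡ 51 (mod 97), so λ ≡ 21.
  x = λ² - 15 - 93 = 441 - 108 ≡ 42; y = λ·(15 - 42) - 61 ≡ 51. → (42, 51)
8P: (42, 51) + (93, 50). λ = (50 - 51)/(93 - 42) ≡ 96/51 mod 97. 51⁻¹ ≡ 78 (mod 97) since 51·78 = 3978 ≡ 1, so λ ≡ 19.
  x = λ² - 42 - 93 = 361 - 135 ≡ 32; y = λ·(42 - 32) - 51 ≡ 42. → (32, 42)
9P: (32, 42) + (93, 50). λ = (50 - 42)/(93 - 32) ≡ 8/61 mod 97. 61⁻¹ ≡ 35 (mod 97), so λ ≡ 86.
  x = λ² - 32 - 93 = 7396 - 125 ≡ 93; y = λ·(32 - 93) - 42 ≡ 47. → (93, 47)
10P: (93, 47) + (93, 50): same x and y₁ ≡ -y₂, so the sum is ∞.
10P = ∞, so the order is 10.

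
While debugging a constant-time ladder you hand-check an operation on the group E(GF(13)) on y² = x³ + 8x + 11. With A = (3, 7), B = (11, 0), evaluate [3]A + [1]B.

First 3A:
Repeated addition: build up to 3A.
2A: tangent at (3, 7): λ = (3·3² + 8)/(2·7) ≡ 9/1. 1⁻¹ ≡ 1 (mod 13), so λ ≡ 9·1 ≡ 9.
  x = λ² - 3 - 3 = 81 - 6 ≡ 10; y = λ·(3 - 10) - 7 ≡ 8. → (10, 8)
3A: (10, 8) + (3, 7). λ = (7 - 8)/(3 - 10) ≡ 12/6 mod 13. 6⁻¹ ≡ 11 (mod 13), so λ ≡ 2.
  x = λ² - 10 - 3 = 4 - 13 ≡ 4; y = λ·(10 - 4) - 8 ≡ 4. → (4, 4)
3A = (4, 4).
Finally 3A + B:
(4, 4) + (11, 0). λ = (0 - 4)/(11 - 4) ≡ 9/7 mod 13. 7⁻¹ ≡ 2 (mod 13), so λ ≡ 5.
  x = λ² - 4 - 11 = 25 - 15 ≡ 10; y = λ·(4 - 10) - 4 ≡ 5. → (10, 5)

(10, 5)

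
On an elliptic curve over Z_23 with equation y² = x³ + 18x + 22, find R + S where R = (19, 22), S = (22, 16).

(9, 4)

(19, 22) + (22, 16). λ = (16 - 22)/(22 - 19) ≡ 17/3 mod 23. 3⁻¹ ≡ 8 (mod 23) since 3·8 = 24 ≡ 1, so λ ≡ 21.
  x = λ² - 19 - 22 = 441 - 41 ≡ 9; y = λ·(19 - 9) - 22 ≡ 4. → (9, 4)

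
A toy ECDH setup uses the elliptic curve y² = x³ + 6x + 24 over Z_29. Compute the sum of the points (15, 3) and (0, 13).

(8, 2)

(15, 3) + (0, 13). λ = (13 - 3)/(0 - 15) ≡ 10/14 mod 29. 14⁻¹ ≡ 27 (mod 29), so λ ≡ 9.
  x = λ² - 15 - 0 = 81 - 15 ≡ 8; y = λ·(15 - 8) - 3 ≡ 2. → (8, 2)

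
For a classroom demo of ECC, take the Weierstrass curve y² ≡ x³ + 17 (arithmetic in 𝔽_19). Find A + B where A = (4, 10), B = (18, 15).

(17, 3)

(4, 10) + (18, 15). λ = (15 - 10)/(18 - 4) ≡ 5/14 mod 19. 14⁻¹ ≡ 15 (mod 19), so λ ≡ 18.
  x = λ² - 4 - 18 = 324 - 22 ≡ 17; y = λ·(4 - 17) - 10 ≡ 3. → (17, 3)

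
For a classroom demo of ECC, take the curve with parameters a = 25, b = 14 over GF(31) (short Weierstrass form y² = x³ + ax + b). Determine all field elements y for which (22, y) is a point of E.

x³ + 25x + 14 = 11212 ≡ 21 (mod 31).
21 is a non-residue mod 31; no y exists.

none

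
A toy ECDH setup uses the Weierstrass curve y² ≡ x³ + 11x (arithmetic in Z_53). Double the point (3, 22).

tangent at (3, 22): λ = (3·3² + 11)/(2·22) ≡ 38/44. 44⁻¹ ≡ 47 (mod 53), so λ ≡ 38·47 ≡ 37.
  x = λ² - 3 - 3 = 1369 - 6 ≡ 38; y = λ·(3 - 38) - 22 ≡ 8. → (38, 8)

(38, 8)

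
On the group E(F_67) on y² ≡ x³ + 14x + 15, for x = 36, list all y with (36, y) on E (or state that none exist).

x³ + 14x + 15 = 47175 ≡ 7 (mod 67).
7 is a non-residue mod 67; no y exists.

none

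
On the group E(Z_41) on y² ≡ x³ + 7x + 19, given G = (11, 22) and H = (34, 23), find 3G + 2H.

O

First 3G:
Repeated addition: build up to 3G.
2G: tangent at (11, 22): λ = (3·11² + 7)/(2·22) ≡ 1/3. 3⁻¹ ≡ 14 (mod 41), so λ ≡ 1·14 ≡ 14.
  x = λ² - 11 - 11 = 196 - 22 ≡ 10; y = λ·(11 - 10) - 22 ≡ 33. → (10, 33)
3G: (10, 33) + (11, 22). λ = (22 - 33)/(11 - 10) ≡ 30/1 mod 41. 1⁻¹ ≡ 1 (mod 41) since 1·1 = 1 ≡ 1, so λ ≡ 30.
  x = λ² - 10 - 11 = 900 - 21 ≡ 18; y = λ·(10 - 18) - 33 ≡ 14. → (18, 14)
3G = (18, 14).
Next 2H:
Repeated addition: build up to 2H.
2H: tangent at (34, 23): λ = (3·34² + 7)/(2·23) ≡ 31/5. 5⁻¹ ≡ 33 (mod 41) since 5·33 = 165 ≡ 1, so λ ≡ 31·33 ≡ 39.
  x = λ² - 34 - 34 = 1521 - 68 ≡ 18; y = λ·(34 - 18) - 23 ≡ 27. → (18, 27)
2H = (18, 27).
Finally 3G + 2H:
(18, 14) + (18, 27): same x and y₁ ≡ -y₂, so the sum is 𝒪.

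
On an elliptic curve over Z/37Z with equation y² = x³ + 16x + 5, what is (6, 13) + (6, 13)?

tangent at (6, 13): λ = (3·6² + 16)/(2·13) ≡ 13/26. 26⁻¹ ≡ 10 (mod 37), so λ ≡ 13·10 ≡ 19.
  x = λ² - 6 - 6 = 361 - 12 ≡ 16; y = λ·(6 - 16) - 13 ≡ 19. → (16, 19)

(16, 19)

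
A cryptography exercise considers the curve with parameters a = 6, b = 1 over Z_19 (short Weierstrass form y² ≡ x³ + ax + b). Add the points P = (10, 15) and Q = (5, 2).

(10, 4)

(10, 15) + (5, 2). λ = (2 - 15)/(5 - 10) ≡ 6/14 mod 19. 14⁻¹ ≡ 15 (mod 19), so λ ≡ 14.
  x = λ² - 10 - 5 = 196 - 15 ≡ 10; y = λ·(10 - 10) - 15 ≡ 4. → (10, 4)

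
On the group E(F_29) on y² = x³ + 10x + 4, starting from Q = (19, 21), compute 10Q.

Double-and-add on 10 = (1010)₂. Start with Q = (19, 21) for the leading 1-bit.
double: tangent at (19, 21): λ = (3·19² + 10)/(2·21) ≡ 20/13. 13⁻¹ ≡ 9 (mod 29), so λ ≡ 20·9 ≡ 6.
  x = λ² - 19 - 19 = 36 - 38 ≡ 27; y = λ·(19 - 27) - 21 ≡ 18. → (27, 18)
double: tangent at (27, 18): λ = (3·27² + 10)/(2·18) ≡ 22/7. 7⁻¹ ≡ 25 (mod 29), so λ ≡ 22·25 ≡ 28.
  x = λ² - 27 - 27 = 784 - 54 ≡ 5; y = λ·(27 - 5) - 18 ≡ 18. → (5, 18)
add Q: (5, 18) + (19, 21). λ = (21 - 18)/(19 - 5) ≡ 3/14 mod 29. 14⁻¹ ≡ 27 (mod 29), so λ ≡ 23.
  x = λ² - 5 - 19 = 529 - 24 ≡ 12; y = λ·(5 - 12) - 18 ≡ 24. → (12, 24)
double: tangent at (12, 24): λ = (3·12² + 10)/(2·24) ≡ 7/19. 19⁻¹ ≡ 26 (mod 29) since 19·26 = 494 ≡ 1, so λ ≡ 7·26 ≡ 8.
  x = λ² - 12 - 12 = 64 - 24 ≡ 11; y = λ·(12 - 11) - 24 ≡ 13. → (11, 13)

(11, 13)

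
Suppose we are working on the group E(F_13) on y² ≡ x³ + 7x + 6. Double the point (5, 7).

(6, 2)

tangent at (5, 7): λ = (3·5² + 7)/(2·7) ≡ 4/1. 1⁻¹ ≡ 1 (mod 13) since 1·1 = 1 ≡ 1, so λ ≡ 4·1 ≡ 4.
  x = λ² - 5 - 5 = 16 - 10 ≡ 6; y = λ·(5 - 6) - 7 ≡ 2. → (6, 2)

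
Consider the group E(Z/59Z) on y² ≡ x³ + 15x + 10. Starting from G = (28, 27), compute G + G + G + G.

Double-and-add on 4 = (100)₂. Start with G = (28, 27) for the leading 1-bit.
double: tangent at (28, 27): λ = (3·28² + 15)/(2·27) ≡ 7/54. 54⁻¹ ≡ 47 (mod 59) since 54·47 = 2538 ≡ 1, so λ ≡ 7·47 ≡ 34.
  x = λ² - 28 - 28 = 1156 - 56 ≡ 38; y = λ·(28 - 38) - 27 ≡ 46. → (38, 46)
double: tangent at (38, 46): λ = (3·38² + 15)/(2·46) ≡ 40/33. 33⁻¹ ≡ 34 (mod 59) since 33·34 = 1122 ≡ 1, so λ ≡ 40·34 ≡ 3.
  x = λ² - 38 - 38 = 9 - 76 ≡ 51; y = λ·(38 - 51) - 46 ≡ 33. → (51, 33)

(51, 33)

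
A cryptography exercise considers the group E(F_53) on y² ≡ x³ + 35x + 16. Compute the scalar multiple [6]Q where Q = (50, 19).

(49, 17)

Double-and-add on 6 = (110)₂. Start with Q = (50, 19) for the leading 1-bit.
double: tangent at (50, 19): λ = (3·50² + 35)/(2·19) ≡ 9/38. 38⁻¹ ≡ 7 (mod 53), so λ ≡ 9·7 ≡ 10.
  x = λ² - 50 - 50 = 100 - 100 ≡ 0; y = λ·(50 - 0) - 19 ≡ 4. → (0, 4)
add Q: (0, 4) + (50, 19). λ = (19 - 4)/(50 - 0) ≡ 15/50 mod 53. 50⁻¹ ≡ 35 (mod 53) since 50·35 = 1750 ≡ 1, so λ ≡ 48.
  x = λ² - 0 - 50 = 2304 - 50 ≡ 28; y = λ·(0 - 28) - 4 ≡ 30. → (28, 30)
double: tangent at (28, 30): λ = (3·28² + 35)/(2·30) ≡ 2/7. 7⁻¹ ≡ 38 (mod 53), so λ ≡ 2·38 ≡ 23.
  x = λ² - 28 - 28 = 529 - 56 ≡ 49; y = λ·(28 - 49) - 30 ≡ 17. → (49, 17)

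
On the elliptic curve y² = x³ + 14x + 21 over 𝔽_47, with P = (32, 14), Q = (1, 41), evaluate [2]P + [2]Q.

First 2P:
Repeated addition: build up to 2P.
2P: tangent at (32, 14): λ = (3·32² + 14)/(2·14) ≡ 31/28. 28⁻¹ ≡ 42 (mod 47) since 28·42 = 1176 ≡ 1, so λ ≡ 31·42 ≡ 33.
  x = λ² - 32 - 32 = 1089 - 64 ≡ 38; y = λ·(32 - 38) - 14 ≡ 23. → (38, 23)
2P = (38, 23).
Next 2Q:
Repeated addition: build up to 2Q.
2Q: tangent at (1, 41): λ = (3·1² + 14)/(2·41) ≡ 17/35. 35⁻¹ ≡ 43 (mod 47), so λ ≡ 17·43 ≡ 26.
  x = λ² - 1 - 1 = 676 - 2 ≡ 16; y = λ·(1 - 16) - 41 ≡ 39. → (16, 39)
2Q = (16, 39).
Finally 2P + 2Q:
(38, 23) + (16, 39). λ = (39 - 23)/(16 - 38) ≡ 16/25 mod 47. 25⁻¹ ≡ 32 (mod 47) since 25·32 = 800 ≡ 1, so λ ≡ 42.
  x = λ² - 38 - 16 = 1764 - 54 ≡ 18; y = λ·(38 - 18) - 23 ≡ 18. → (18, 18)

(18, 18)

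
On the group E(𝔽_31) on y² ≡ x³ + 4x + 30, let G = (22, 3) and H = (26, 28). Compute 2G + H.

(26, 3)

First 2G:
Repeated addition: build up to 2G.
2G: tangent at (22, 3): λ = (3·22² + 4)/(2·3) ≡ 30/6. 6⁻¹ ≡ 26 (mod 31), so λ ≡ 30·26 ≡ 5.
  x = λ² - 22 - 22 = 25 - 44 ≡ 12; y = λ·(22 - 12) - 3 ≡ 16. → (12, 16)
2G = (12, 16).
Finally 2G + H:
(12, 16) + (26, 28). λ = (28 - 16)/(26 - 12) ≡ 12/14 mod 31. 14⁻¹ ≡ 20 (mod 31), so λ ≡ 23.
  x = λ² - 12 - 26 = 529 - 38 ≡ 26; y = λ·(12 - 26) - 16 ≡ 3. → (26, 3)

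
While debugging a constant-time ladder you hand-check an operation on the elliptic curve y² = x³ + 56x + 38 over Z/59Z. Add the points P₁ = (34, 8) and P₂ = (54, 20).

(34, 8) + (54, 20). λ = (20 - 8)/(54 - 34) ≡ 12/20 mod 59. 20⁻¹ ≡ 3 (mod 59) since 20·3 = 60 ≡ 1, so λ ≡ 36.
  x = λ² - 34 - 54 = 1296 - 88 ≡ 28; y = λ·(34 - 28) - 8 ≡ 31. → (28, 31)

(28, 31)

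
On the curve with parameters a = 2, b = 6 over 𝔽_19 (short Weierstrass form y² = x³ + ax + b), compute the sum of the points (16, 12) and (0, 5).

(16, 12) + (0, 5). λ = (5 - 12)/(0 - 16) ≡ 12/3 mod 19. 3⁻¹ ≡ 13 (mod 19) since 3·13 = 39 ≡ 1, so λ ≡ 4.
  x = λ² - 16 - 0 = 16 - 16 ≡ 0; y = λ·(16 - 0) - 12 ≡ 14. → (0, 14)

(0, 14)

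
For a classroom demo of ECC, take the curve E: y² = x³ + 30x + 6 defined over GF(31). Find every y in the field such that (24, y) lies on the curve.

none

x³ + 30x + 6 = 14550 ≡ 11 (mod 31).
11 is a non-residue mod 31; no y exists.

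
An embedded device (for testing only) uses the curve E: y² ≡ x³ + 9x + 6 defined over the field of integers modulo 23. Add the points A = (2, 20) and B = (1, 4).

(2, 20) + (1, 4). λ = (4 - 20)/(1 - 2) ≡ 7/22 mod 23. 22⁻¹ ≡ 22 (mod 23), so λ ≡ 16.
  x = λ² - 2 - 1 = 256 - 3 ≡ 0; y = λ·(2 - 0) - 20 ≡ 12. → (0, 12)

(0, 12)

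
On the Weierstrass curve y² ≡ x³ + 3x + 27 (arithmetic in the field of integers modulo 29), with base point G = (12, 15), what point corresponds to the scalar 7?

Double-and-add on 7 = (111)₂. Start with G = (12, 15) for the leading 1-bit.
double: tangent at (12, 15): λ = (3·12² + 3)/(2·15) ≡ 0/1. 1⁻¹ ≡ 1 (mod 29) since 1·1 = 1 ≡ 1, so λ ≡ 0·1 ≡ 0.
  x = λ² - 12 - 12 = 0 - 24 ≡ 5; y = λ·(12 - 5) - 15 ≡ 14. → (5, 14)
add G: (5, 14) + (12, 15). λ = (15 - 14)/(12 - 5) ≡ 1/7 mod 29. 7⁻¹ ≡ 25 (mod 29), so λ ≡ 25.
  x = λ² - 5 - 12 = 625 - 17 ≡ 28; y = λ·(5 - 28) - 14 ≡ 20. → (28, 20)
double: tangent at (28, 20): λ = (3·28² + 3)/(2·20) ≡ 6/11. 11⁻¹ ≡ 8 (mod 29) since 11·8 = 88 ≡ 1, so λ ≡ 6·8 ≡ 19.
  x = λ² - 28 - 28 = 361 - 56 ≡ 15; y = λ·(28 - 15) - 20 ≡ 24. → (15, 24)
add G: (15, 24) + (12, 15). λ = (15 - 24)/(12 - 15) ≡ 20/26 mod 29. 26⁻¹ ≡ 19 (mod 29), so λ ≡ 3.
  x = λ² - 15 - 12 = 9 - 27 ≡ 11; y = λ·(15 - 11) - 24 ≡ 17. → (11, 17)

(11, 17)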